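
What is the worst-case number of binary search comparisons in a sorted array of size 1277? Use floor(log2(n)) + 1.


Binary search halves the search space each step.
Maximum comparisons = floor(log2(1277)) + 1
log2(1277) = 10.3185
floor(log2(1277)) = 10, so 10 + 1 = 11
Final answer: 11


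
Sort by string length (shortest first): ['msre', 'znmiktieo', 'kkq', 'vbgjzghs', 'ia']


Compute lengths:
  'msre' has length 4
  'znmiktieo' has length 9
  'kkq' has length 3
  'vbgjzghs' has length 8
  'ia' has length 2
Lengths in increasing order: 2 < 3 < 4 < 8 < 9
Listing the words in that order gives the answer.
Final answer: ['ia', 'kkq', 'msre', 'vbgjzghs', 'znmiktieo']


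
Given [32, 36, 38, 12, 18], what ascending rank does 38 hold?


Sort ascending: [12, 18, 32, 36, 38]
Find 38 in the sorted list.
38 is at position 5 (1-indexed).
Final answer: 5


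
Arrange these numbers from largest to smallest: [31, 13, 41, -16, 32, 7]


Original list: [31, 13, 41, -16, 32, 7]
Repeatedly take the largest remaining element:
  Remaining [31, 13, 41, -16, 32, 7] -> largest is 41
  Remaining [31, 13, -16, 32, 7] -> largest is 32
  Remaining [31, 13, -16, 7] -> largest is 31
  Remaining [13, -16, 7] -> largest is 13
  Remaining [-16, 7] -> largest is 7
  Remaining [-16] -> largest is -16
Collecting the picks in order gives the descending list.
Final answer: [41, 32, 31, 13, 7, -16]


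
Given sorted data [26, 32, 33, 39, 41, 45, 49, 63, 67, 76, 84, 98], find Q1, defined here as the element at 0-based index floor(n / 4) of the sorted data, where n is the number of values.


The list has n = 12 elements.
Q1 index = floor(12 / 4) = floor(3) = 3
Counting from index 0 in the sorted data, the element at index 3 is 39.
Final answer: 39


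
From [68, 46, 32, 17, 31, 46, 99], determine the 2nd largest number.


Sort descending: [99, 68, 46, 46, 32, 31, 17]
The 2nd element (1-indexed) is at index 1.
Value = 68
Final answer: 68


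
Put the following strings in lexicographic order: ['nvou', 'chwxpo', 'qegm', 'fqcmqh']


Compare strings character by character (the first differing letter decides):
  'chwxpo' < 'fqcmqh' since 'c' < 'f' at position 1
  'fqcmqh' < 'nvou' since 'f' < 'n' at position 1
  'nvou' < 'qegm' since 'n' < 'q' at position 1
Chaining these comparisons gives the alphabetical order.
Final answer: ['chwxpo', 'fqcmqh', 'nvou', 'qegm']


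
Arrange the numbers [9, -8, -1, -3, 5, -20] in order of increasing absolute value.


Compute absolute values:
  |9| = 9
  |-8| = 8
  |-1| = 1
  |-3| = 3
  |5| = 5
  |-20| = 20
Absolute values in increasing order: 1 < 3 < 5 < 8 < 9 < 20
Listing the original numbers in that order gives the answer.
Final answer: [-1, -3, 5, -8, 9, -20]


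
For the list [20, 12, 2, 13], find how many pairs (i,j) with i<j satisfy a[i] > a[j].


For each element, count the later elements that are smaller than it:
  20 (index 0): smaller elements after it = [12, 2, 13] -> 3
  12 (index 1): smaller elements after it = [2] -> 1
  2 (index 2): smaller elements after it = [] -> 0
Total inversions = 3 + 1 + 0 = 4
Final answer: 4


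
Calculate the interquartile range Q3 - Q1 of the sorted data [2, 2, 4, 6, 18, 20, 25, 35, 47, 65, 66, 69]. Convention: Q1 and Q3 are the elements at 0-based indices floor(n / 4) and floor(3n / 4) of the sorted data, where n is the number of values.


The data has n = 12 elements.
Q1 index = floor(12 / 4) = floor(3) = 3; Q3 index = floor(3 * 12 / 4) = floor(9) = 9
Q1 = element at index 3 = 6
Q3 = element at index 9 = 65
IQR = 65 - 6 = 59
Final answer: 59


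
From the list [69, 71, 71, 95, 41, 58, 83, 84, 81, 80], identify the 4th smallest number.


Sort ascending: [41, 58, 69, 71, 71, 80, 81, 83, 84, 95]
The 4th element (1-indexed) is at index 3.
Value = 71
Final answer: 71


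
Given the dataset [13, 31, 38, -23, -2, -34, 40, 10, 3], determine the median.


First, sort the list: [-34, -23, -2, 3, 10, 13, 31, 38, 40]
The list has 9 elements (odd count).
The middle index is 4 (0-based), and the element there is 10.
Final answer: 10


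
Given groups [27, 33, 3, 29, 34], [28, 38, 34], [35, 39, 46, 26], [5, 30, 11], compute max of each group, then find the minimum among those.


Find max of each group:
  Group 1: [27, 33, 3, 29, 34] -> max = 34
  Group 2: [28, 38, 34] -> max = 38
  Group 3: [35, 39, 46, 26] -> max = 46
  Group 4: [5, 30, 11] -> max = 30
Maxes: [34, 38, 46, 30]
Minimum of maxes = 30
Final answer: 30


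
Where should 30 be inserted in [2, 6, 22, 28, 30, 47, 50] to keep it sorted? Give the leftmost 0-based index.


List is sorted: [2, 6, 22, 28, 30, 47, 50]
We need the leftmost position where 30 can be inserted, i.e. the first index whose element is >= 30 (or the end of the list if none is).
Binary search with low=0, high=7 (0-based indices):
  low=0, high=7, mid=3: a[3]=28 < 30, so low = 4
  low=4, high=7, mid=5: a[5]=47 >= 30, so high = 5
  low=4, high=5, mid=4: a[4]=30 >= 30, so high = 4
Now low = high = 4, so the insertion index is 4.
Final answer: 4


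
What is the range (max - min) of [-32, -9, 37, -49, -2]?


Maximum value: 37
Minimum value: -49
Range = 37 - (-49) = 86
Final answer: 86


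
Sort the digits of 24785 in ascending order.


The number 24785 has digits: 2, 4, 7, 8, 5
Sorted: 2, 4, 5, 7, 8
Joining the sorted digits gives the result.
Final answer: 24578


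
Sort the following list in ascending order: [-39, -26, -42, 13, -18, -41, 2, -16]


Original list: [-39, -26, -42, 13, -18, -41, 2, -16]
Repeatedly take the smallest remaining element:
  Remaining [-39, -26, -42, 13, -18, -41, 2, -16] -> smallest is -42
  Remaining [-39, -26, 13, -18, -41, 2, -16] -> smallest is -41
  Remaining [-39, -26, 13, -18, 2, -16] -> smallest is -39
  Remaining [-26, 13, -18, 2, -16] -> smallest is -26
  Remaining [13, -18, 2, -16] -> smallest is -18
  Remaining [13, 2, -16] -> smallest is -16
  Remaining [13, 2] -> smallest is 2
  Remaining [13] -> smallest is 13
Collecting the picks in order gives the sorted list.
Final answer: [-42, -41, -39, -26, -18, -16, 2, 13]


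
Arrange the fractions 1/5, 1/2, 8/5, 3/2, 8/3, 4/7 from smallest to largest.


Convert to decimal for comparison:
  1/5 = 0.2
  1/2 = 0.5
  8/5 = 1.6
  3/2 = 1.5
  8/3 = 2.6667
  4/7 = 0.5714
Decimals in increasing order: 0.2 < 0.5 < 0.5714 < 1.5 < 1.6 < 2.6667
Writing each back as its fraction gives the sorted order.
Final answer: 1/5, 1/2, 4/7, 3/2, 8/5, 8/3


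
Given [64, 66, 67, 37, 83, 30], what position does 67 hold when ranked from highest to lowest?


Sort descending: [83, 67, 66, 64, 37, 30]
Find 67 in the sorted list.
67 is at position 2.
Final answer: 2


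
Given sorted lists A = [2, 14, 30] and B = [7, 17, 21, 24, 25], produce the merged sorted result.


List A: [2, 14, 30]
List B: [7, 17, 21, 24, 25]
Repeatedly compare the front elements and take the smaller:
  2 vs 7 -> take 2
  14 vs 7 -> take 7
  14 vs 17 -> take 14
  30 vs 17 -> take 17
  30 vs 21 -> take 21
  30 vs 24 -> take 24
  30 vs 25 -> take 25
  B is exhausted; append the rest of A: [30]
Final answer: [2, 7, 14, 17, 21, 24, 25, 30]


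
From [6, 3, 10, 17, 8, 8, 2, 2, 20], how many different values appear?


List all unique values:
Distinct values: [2, 3, 6, 8, 10, 17, 20]
Count = 7
Final answer: 7


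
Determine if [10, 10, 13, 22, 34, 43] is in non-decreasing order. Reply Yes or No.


Check consecutive pairs:
  10 <= 10? True
  10 <= 13? True
  13 <= 22? True
  22 <= 34? True
  34 <= 43? True
Every consecutive pair is in order, so the list is non-decreasing.
Final answer: Yes


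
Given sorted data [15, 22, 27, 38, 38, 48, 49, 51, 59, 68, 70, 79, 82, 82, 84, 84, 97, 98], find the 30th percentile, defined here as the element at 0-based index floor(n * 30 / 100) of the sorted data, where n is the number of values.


The dataset has n = 18 elements.
Index = floor(18 * 30 / 100) = floor(540 / 100) = floor(5.4) = 5
Counting from index 0 in the sorted data, the element at index 5 is 48.
Final answer: 48


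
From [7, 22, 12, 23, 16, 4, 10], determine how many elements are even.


Check each element:
  7 is odd
  22 is even
  12 is even
  23 is odd
  16 is even
  4 is even
  10 is even
Evens: [22, 12, 16, 4, 10]
Count of evens = 5
Final answer: 5


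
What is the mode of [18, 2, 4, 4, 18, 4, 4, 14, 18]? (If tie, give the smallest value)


Count the frequency of each value:
  2 appears 1 time(s)
  4 appears 4 time(s)
  14 appears 1 time(s)
  18 appears 3 time(s)
Maximum frequency is 4.
Only 4 reaches that frequency, so it is the mode.
Final answer: 4


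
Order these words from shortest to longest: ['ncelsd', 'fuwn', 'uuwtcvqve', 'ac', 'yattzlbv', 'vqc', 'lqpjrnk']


Compute lengths:
  'ncelsd' has length 6
  'fuwn' has length 4
  'uuwtcvqve' has length 9
  'ac' has length 2
  'yattzlbv' has length 8
  'vqc' has length 3
  'lqpjrnk' has length 7
Lengths in increasing order: 2 < 3 < 4 < 6 < 7 < 8 < 9
Listing the words in that order gives the answer.
Final answer: ['ac', 'vqc', 'fuwn', 'ncelsd', 'lqpjrnk', 'yattzlbv', 'uuwtcvqve']


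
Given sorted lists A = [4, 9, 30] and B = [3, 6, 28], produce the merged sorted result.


List A: [4, 9, 30]
List B: [3, 6, 28]
Repeatedly compare the front elements and take the smaller:
  4 vs 3 -> take 3
  4 vs 6 -> take 4
  9 vs 6 -> take 6
  9 vs 28 -> take 9
  30 vs 28 -> take 28
  B is exhausted; append the rest of A: [30]
Final answer: [3, 4, 6, 9, 28, 30]


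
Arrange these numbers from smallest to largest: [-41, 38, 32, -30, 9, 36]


Original list: [-41, 38, 32, -30, 9, 36]
Repeatedly take the smallest remaining element:
  Remaining [-41, 38, 32, -30, 9, 36] -> smallest is -41
  Remaining [38, 32, -30, 9, 36] -> smallest is -30
  Remaining [38, 32, 9, 36] -> smallest is 9
  Remaining [38, 32, 36] -> smallest is 32
  Remaining [38, 36] -> smallest is 36
  Remaining [38] -> smallest is 38
Collecting the picks in order gives the sorted list.
Final answer: [-41, -30, 9, 32, 36, 38]


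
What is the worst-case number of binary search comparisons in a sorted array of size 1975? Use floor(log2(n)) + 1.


Binary search halves the search space each step.
Maximum comparisons = floor(log2(1975)) + 1
log2(1975) = 10.9476
floor(log2(1975)) = 10, so 10 + 1 = 11
Final answer: 11


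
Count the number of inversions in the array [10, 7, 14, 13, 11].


For each element, count the later elements that are smaller than it:
  10 (index 0): smaller elements after it = [7] -> 1
  7 (index 1): smaller elements after it = [] -> 0
  14 (index 2): smaller elements after it = [13, 11] -> 2
  13 (index 3): smaller elements after it = [11] -> 1
Total inversions = 1 + 0 + 2 + 1 = 4
Final answer: 4


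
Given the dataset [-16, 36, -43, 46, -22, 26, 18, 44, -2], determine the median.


First, sort the list: [-43, -22, -16, -2, 18, 26, 36, 44, 46]
The list has 9 elements (odd count).
The middle index is 4 (0-based), and the element there is 18.
Final answer: 18


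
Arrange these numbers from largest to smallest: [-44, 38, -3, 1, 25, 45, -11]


Original list: [-44, 38, -3, 1, 25, 45, -11]
Repeatedly take the largest remaining element:
  Remaining [-44, 38, -3, 1, 25, 45, -11] -> largest is 45
  Remaining [-44, 38, -3, 1, 25, -11] -> largest is 38
  Remaining [-44, -3, 1, 25, -11] -> largest is 25
  Remaining [-44, -3, 1, -11] -> largest is 1
  Remaining [-44, -3, -11] -> largest is -3
  Remaining [-44, -11] -> largest is -11
  Remaining [-44] -> largest is -44
Collecting the picks in order gives the descending list.
Final answer: [45, 38, 25, 1, -3, -11, -44]


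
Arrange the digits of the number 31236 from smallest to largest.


The number 31236 has digits: 3, 1, 2, 3, 6
Sorted: 1, 2, 3, 3, 6
Joining the sorted digits gives the result.
Final answer: 12336


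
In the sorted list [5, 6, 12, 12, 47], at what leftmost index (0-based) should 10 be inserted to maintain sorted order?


List is sorted: [5, 6, 12, 12, 47]
We need the leftmost position where 10 can be inserted, i.e. the first index whose element is >= 10 (or the end of the list if none is).
Binary search with low=0, high=5 (0-based indices):
  low=0, high=5, mid=2: a[2]=12 >= 10, so high = 2
  low=0, high=2, mid=1: a[1]=6 < 10, so low = 2
Now low = high = 2, so the insertion index is 2.
Final answer: 2


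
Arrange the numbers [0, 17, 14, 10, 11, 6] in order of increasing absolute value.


Compute absolute values:
  |0| = 0
  |17| = 17
  |14| = 14
  |10| = 10
  |11| = 11
  |6| = 6
Absolute values in increasing order: 0 < 6 < 10 < 11 < 14 < 17
Listing the original numbers in that order gives the answer.
Final answer: [0, 6, 10, 11, 14, 17]


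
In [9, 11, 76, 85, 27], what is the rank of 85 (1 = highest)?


Sort descending: [85, 76, 27, 11, 9]
Find 85 in the sorted list.
85 is at position 1.
Final answer: 1


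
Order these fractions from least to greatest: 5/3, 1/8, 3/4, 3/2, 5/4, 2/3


Convert to decimal for comparison:
  5/3 = 1.6667
  1/8 = 0.125
  3/4 = 0.75
  3/2 = 1.5
  5/4 = 1.25
  2/3 = 0.6667
Decimals in increasing order: 0.125 < 0.6667 < 0.75 < 1.25 < 1.5 < 1.6667
Writing each back as its fraction gives the sorted order.
Final answer: 1/8, 2/3, 3/4, 5/4, 3/2, 5/3


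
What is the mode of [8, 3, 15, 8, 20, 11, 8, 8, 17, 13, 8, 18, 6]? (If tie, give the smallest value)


Count the frequency of each value:
  3 appears 1 time(s)
  6 appears 1 time(s)
  8 appears 5 time(s)
  11 appears 1 time(s)
  13 appears 1 time(s)
  15 appears 1 time(s)
  17 appears 1 time(s)
  18 appears 1 time(s)
  20 appears 1 time(s)
Maximum frequency is 5.
Only 8 reaches that frequency, so it is the mode.
Final answer: 8


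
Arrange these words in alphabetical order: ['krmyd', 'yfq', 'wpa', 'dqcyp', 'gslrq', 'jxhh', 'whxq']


Compare strings character by character (the first differing letter decides):
  'dqcyp' < 'gslrq' since 'd' < 'g' at position 1
  'gslrq' < 'jxhh' since 'g' < 'j' at position 1
  'jxhh' < 'krmyd' since 'j' < 'k' at position 1
  'krmyd' < 'whxq' since 'k' < 'w' at position 1
  'whxq' < 'wpa' since 'h' < 'p' at position 2
  'wpa' < 'yfq' since 'w' < 'y' at position 1
Chaining these comparisons gives the alphabetical order.
Final answer: ['dqcyp', 'gslrq', 'jxhh', 'krmyd', 'whxq', 'wpa', 'yfq']


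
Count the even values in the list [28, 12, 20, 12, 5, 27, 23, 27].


Check each element:
  28 is even
  12 is even
  20 is even
  12 is even
  5 is odd
  27 is odd
  23 is odd
  27 is odd
Evens: [28, 12, 20, 12]
Count of evens = 4
Final answer: 4


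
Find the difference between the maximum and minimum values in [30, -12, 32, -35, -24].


Maximum value: 32
Minimum value: -35
Range = 32 - (-35) = 67
Final answer: 67


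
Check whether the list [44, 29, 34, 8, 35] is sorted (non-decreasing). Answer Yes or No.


Check consecutive pairs:
  44 <= 29? False
  29 <= 34? True
  34 <= 8? False
  8 <= 35? True
2 consecutive pair(s) are out of order, so the list is not sorted.
Final answer: No


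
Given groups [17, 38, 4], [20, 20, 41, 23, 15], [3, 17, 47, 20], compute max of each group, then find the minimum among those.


Find max of each group:
  Group 1: [17, 38, 4] -> max = 38
  Group 2: [20, 20, 41, 23, 15] -> max = 41
  Group 3: [3, 17, 47, 20] -> max = 47
Maxes: [38, 41, 47]
Minimum of maxes = 38
Final answer: 38


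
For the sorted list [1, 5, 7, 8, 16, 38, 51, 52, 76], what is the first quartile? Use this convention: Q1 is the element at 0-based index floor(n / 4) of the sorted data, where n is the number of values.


The list has n = 9 elements.
Q1 index = floor(9 / 4) = floor(2.25) = 2
Counting from index 0 in the sorted data, the element at index 2 is 7.
Final answer: 7


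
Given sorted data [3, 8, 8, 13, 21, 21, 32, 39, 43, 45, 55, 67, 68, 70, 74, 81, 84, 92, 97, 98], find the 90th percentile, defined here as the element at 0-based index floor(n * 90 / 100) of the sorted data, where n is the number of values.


The dataset has n = 20 elements.
Index = floor(20 * 90 / 100) = floor(1800 / 100) = floor(18) = 18
Counting from index 0 in the sorted data, the element at index 18 is 97.
Final answer: 97


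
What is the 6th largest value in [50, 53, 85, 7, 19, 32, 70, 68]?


Sort descending: [85, 70, 68, 53, 50, 32, 19, 7]
The 6th element (1-indexed) is at index 5.
Value = 32
Final answer: 32


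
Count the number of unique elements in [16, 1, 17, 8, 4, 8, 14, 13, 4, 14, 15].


List all unique values:
Distinct values: [1, 4, 8, 13, 14, 15, 16, 17]
Count = 8
Final answer: 8


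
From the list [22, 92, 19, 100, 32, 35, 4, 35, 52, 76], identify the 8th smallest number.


Sort ascending: [4, 19, 22, 32, 35, 35, 52, 76, 92, 100]
The 8th element (1-indexed) is at index 7.
Value = 76
Final answer: 76


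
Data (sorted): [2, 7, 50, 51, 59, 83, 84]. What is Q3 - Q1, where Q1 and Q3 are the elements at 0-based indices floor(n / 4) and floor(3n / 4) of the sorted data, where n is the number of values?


The data has n = 7 elements.
Q1 index = floor(7 / 4) = floor(1.75) = 1; Q3 index = floor(3 * 7 / 4) = floor(5.25) = 5
Q1 = element at index 1 = 7
Q3 = element at index 5 = 83
IQR = 83 - 7 = 76
Final answer: 76


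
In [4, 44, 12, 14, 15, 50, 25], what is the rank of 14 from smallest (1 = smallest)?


Sort ascending: [4, 12, 14, 15, 25, 44, 50]
Find 14 in the sorted list.
14 is at position 3 (1-indexed).
Final answer: 3


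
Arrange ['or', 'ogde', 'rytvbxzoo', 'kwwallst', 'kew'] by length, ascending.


Compute lengths:
  'or' has length 2
  'ogde' has length 4
  'rytvbxzoo' has length 9
  'kwwallst' has length 8
  'kew' has length 3
Lengths in increasing order: 2 < 3 < 4 < 8 < 9
Listing the words in that order gives the answer.
Final answer: ['or', 'kew', 'ogde', 'kwwallst', 'rytvbxzoo']


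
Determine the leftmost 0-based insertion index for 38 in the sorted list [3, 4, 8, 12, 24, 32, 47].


List is sorted: [3, 4, 8, 12, 24, 32, 47]
We need the leftmost position where 38 can be inserted, i.e. the first index whose element is >= 38 (or the end of the list if none is).
Binary search with low=0, high=7 (0-based indices):
  low=0, high=7, mid=3: a[3]=12 < 38, so low = 4
  low=4, high=7, mid=5: a[5]=32 < 38, so low = 6
  low=6, high=7, mid=6: a[6]=47 >= 38, so high = 6
Now low = high = 6, so the insertion index is 6.
Final answer: 6


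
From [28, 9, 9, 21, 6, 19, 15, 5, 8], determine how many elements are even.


Check each element:
  28 is even
  9 is odd
  9 is odd
  21 is odd
  6 is even
  19 is odd
  15 is odd
  5 is odd
  8 is even
Evens: [28, 6, 8]
Count of evens = 3
Final answer: 3


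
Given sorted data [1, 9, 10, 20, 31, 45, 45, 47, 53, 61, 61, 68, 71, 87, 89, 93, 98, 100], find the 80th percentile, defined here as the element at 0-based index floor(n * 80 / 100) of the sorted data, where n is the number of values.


The dataset has n = 18 elements.
Index = floor(18 * 80 / 100) = floor(1440 / 100) = floor(14.4) = 14
Counting from index 0 in the sorted data, the element at index 14 is 89.
Final answer: 89


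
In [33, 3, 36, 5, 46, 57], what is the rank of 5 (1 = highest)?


Sort descending: [57, 46, 36, 33, 5, 3]
Find 5 in the sorted list.
5 is at position 5.
Final answer: 5


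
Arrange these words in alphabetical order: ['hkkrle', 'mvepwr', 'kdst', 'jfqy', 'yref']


Compare strings character by character (the first differing letter decides):
  'hkkrle' < 'jfqy' since 'h' < 'j' at position 1
  'jfqy' < 'kdst' since 'j' < 'k' at position 1
  'kdst' < 'mvepwr' since 'k' < 'm' at position 1
  'mvepwr' < 'yref' since 'm' < 'y' at position 1
Chaining these comparisons gives the alphabetical order.
Final answer: ['hkkrle', 'jfqy', 'kdst', 'mvepwr', 'yref']


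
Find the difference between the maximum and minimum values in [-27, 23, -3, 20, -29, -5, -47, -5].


Maximum value: 23
Minimum value: -47
Range = 23 - (-47) = 70
Final answer: 70


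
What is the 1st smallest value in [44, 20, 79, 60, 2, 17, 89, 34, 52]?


Sort ascending: [2, 17, 20, 34, 44, 52, 60, 79, 89]
The 1st element (1-indexed) is at index 0.
Value = 2
Final answer: 2


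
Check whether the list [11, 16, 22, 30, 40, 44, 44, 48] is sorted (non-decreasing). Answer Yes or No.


Check consecutive pairs:
  11 <= 16? True
  16 <= 22? True
  22 <= 30? True
  30 <= 40? True
  40 <= 44? True
  44 <= 44? True
  44 <= 48? True
Every consecutive pair is in order, so the list is non-decreasing.
Final answer: Yes


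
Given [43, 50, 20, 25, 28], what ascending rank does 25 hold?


Sort ascending: [20, 25, 28, 43, 50]
Find 25 in the sorted list.
25 is at position 2 (1-indexed).
Final answer: 2


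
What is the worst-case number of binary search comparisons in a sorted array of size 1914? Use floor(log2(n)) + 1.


Binary search halves the search space each step.
Maximum comparisons = floor(log2(1914)) + 1
log2(1914) = 10.9024
floor(log2(1914)) = 10, so 10 + 1 = 11
Final answer: 11


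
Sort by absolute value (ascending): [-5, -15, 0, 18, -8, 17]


Compute absolute values:
  |-5| = 5
  |-15| = 15
  |0| = 0
  |18| = 18
  |-8| = 8
  |17| = 17
Absolute values in increasing order: 0 < 5 < 8 < 15 < 17 < 18
Listing the original numbers in that order gives the answer.
Final answer: [0, -5, -8, -15, 17, 18]


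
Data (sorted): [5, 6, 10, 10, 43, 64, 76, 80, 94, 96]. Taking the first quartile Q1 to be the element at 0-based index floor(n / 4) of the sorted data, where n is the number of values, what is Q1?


The list has n = 10 elements.
Q1 index = floor(10 / 4) = floor(2.5) = 2
Counting from index 0 in the sorted data, the element at index 2 is 10.
Final answer: 10


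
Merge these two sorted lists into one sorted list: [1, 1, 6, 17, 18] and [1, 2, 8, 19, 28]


List A: [1, 1, 6, 17, 18]
List B: [1, 2, 8, 19, 28]
Repeatedly compare the front elements and take the smaller:
  1 vs 1 -> take 1
  1 vs 1 -> take 1
  6 vs 1 -> take 1
  6 vs 2 -> take 2
  6 vs 8 -> take 6
  17 vs 8 -> take 8
  17 vs 19 -> take 17
  18 vs 19 -> take 18
  A is exhausted; append the rest of B: [19, 28]
Final answer: [1, 1, 1, 2, 6, 8, 17, 18, 19, 28]


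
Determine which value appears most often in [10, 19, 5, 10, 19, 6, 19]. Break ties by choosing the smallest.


Count the frequency of each value:
  5 appears 1 time(s)
  6 appears 1 time(s)
  10 appears 2 time(s)
  19 appears 3 time(s)
Maximum frequency is 3.
Only 19 reaches that frequency, so it is the mode.
Final answer: 19


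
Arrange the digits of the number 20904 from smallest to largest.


The number 20904 has digits: 2, 0, 9, 0, 4
Sorted: 0, 0, 2, 4, 9
Joining the sorted digits gives the result.
Final answer: 00249


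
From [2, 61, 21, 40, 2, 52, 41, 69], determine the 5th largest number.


Sort descending: [69, 61, 52, 41, 40, 21, 2, 2]
The 5th element (1-indexed) is at index 4.
Value = 40
Final answer: 40


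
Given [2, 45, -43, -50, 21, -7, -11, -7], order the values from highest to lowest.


Original list: [2, 45, -43, -50, 21, -7, -11, -7]
Repeatedly take the largest remaining element:
  Remaining [2, 45, -43, -50, 21, -7, -11, -7] -> largest is 45
  Remaining [2, -43, -50, 21, -7, -11, -7] -> largest is 21
  Remaining [2, -43, -50, -7, -11, -7] -> largest is 2
  Remaining [-43, -50, -7, -11, -7] -> largest is -7
  Remaining [-43, -50, -11, -7] -> largest is -7
  Remaining [-43, -50, -11] -> largest is -11
  Remaining [-43, -50] -> largest is -43
  Remaining [-50] -> largest is -50
Collecting the picks in order gives the descending list.
Final answer: [45, 21, 2, -7, -7, -11, -43, -50]


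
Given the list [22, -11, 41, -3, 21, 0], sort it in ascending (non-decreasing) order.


Original list: [22, -11, 41, -3, 21, 0]
Repeatedly take the smallest remaining element:
  Remaining [22, -11, 41, -3, 21, 0] -> smallest is -11
  Remaining [22, 41, -3, 21, 0] -> smallest is -3
  Remaining [22, 41, 21, 0] -> smallest is 0
  Remaining [22, 41, 21] -> smallest is 21
  Remaining [22, 41] -> smallest is 22
  Remaining [41] -> smallest is 41
Collecting the picks in order gives the sorted list.
Final answer: [-11, -3, 0, 21, 22, 41]


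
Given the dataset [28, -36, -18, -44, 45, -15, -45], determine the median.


First, sort the list: [-45, -44, -36, -18, -15, 28, 45]
The list has 7 elements (odd count).
The middle index is 3 (0-based), and the element there is -18.
Final answer: -18


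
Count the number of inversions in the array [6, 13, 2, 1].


For each element, count the later elements that are smaller than it:
  6 (index 0): smaller elements after it = [2, 1] -> 2
  13 (index 1): smaller elements after it = [2, 1] -> 2
  2 (index 2): smaller elements after it = [1] -> 1
Total inversions = 2 + 2 + 1 = 5
Final answer: 5


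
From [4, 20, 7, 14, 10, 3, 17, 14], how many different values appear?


List all unique values:
Distinct values: [3, 4, 7, 10, 14, 17, 20]
Count = 7
Final answer: 7


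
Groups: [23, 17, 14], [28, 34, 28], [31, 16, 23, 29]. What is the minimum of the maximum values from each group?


Find max of each group:
  Group 1: [23, 17, 14] -> max = 23
  Group 2: [28, 34, 28] -> max = 34
  Group 3: [31, 16, 23, 29] -> max = 31
Maxes: [23, 34, 31]
Minimum of maxes = 23
Final answer: 23


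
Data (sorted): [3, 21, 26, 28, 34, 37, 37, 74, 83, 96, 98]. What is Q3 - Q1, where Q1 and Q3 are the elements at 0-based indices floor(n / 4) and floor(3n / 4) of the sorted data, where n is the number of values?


The data has n = 11 elements.
Q1 index = floor(11 / 4) = floor(2.75) = 2; Q3 index = floor(3 * 11 / 4) = floor(8.25) = 8
Q1 = element at index 2 = 26
Q3 = element at index 8 = 83
IQR = 83 - 26 = 57
Final answer: 57


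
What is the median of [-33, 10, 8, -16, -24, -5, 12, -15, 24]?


First, sort the list: [-33, -24, -16, -15, -5, 8, 10, 12, 24]
The list has 9 elements (odd count).
The middle index is 4 (0-based), and the element there is -5.
Final answer: -5


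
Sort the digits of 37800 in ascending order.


The number 37800 has digits: 3, 7, 8, 0, 0
Sorted: 0, 0, 3, 7, 8
Joining the sorted digits gives the result.
Final answer: 00378


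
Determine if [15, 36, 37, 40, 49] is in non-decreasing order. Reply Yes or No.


Check consecutive pairs:
  15 <= 36? True
  36 <= 37? True
  37 <= 40? True
  40 <= 49? True
Every consecutive pair is in order, so the list is non-decreasing.
Final answer: Yes


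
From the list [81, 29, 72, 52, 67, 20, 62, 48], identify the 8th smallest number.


Sort ascending: [20, 29, 48, 52, 62, 67, 72, 81]
The 8th element (1-indexed) is at index 7.
Value = 81
Final answer: 81


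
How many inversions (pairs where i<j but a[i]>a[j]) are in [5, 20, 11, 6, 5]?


For each element, count the later elements that are smaller than it:
  5 (index 0): smaller elements after it = [] -> 0
  20 (index 1): smaller elements after it = [11, 6, 5] -> 3
  11 (index 2): smaller elements after it = [6, 5] -> 2
  6 (index 3): smaller elements after it = [5] -> 1
Total inversions = 0 + 3 + 2 + 1 = 6
Final answer: 6


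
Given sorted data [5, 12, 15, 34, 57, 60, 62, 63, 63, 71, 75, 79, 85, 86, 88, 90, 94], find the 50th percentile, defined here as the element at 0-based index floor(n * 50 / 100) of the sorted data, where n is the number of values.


The dataset has n = 17 elements.
Index = floor(17 * 50 / 100) = floor(850 / 100) = floor(8.5) = 8
Counting from index 0 in the sorted data, the element at index 8 is 63.
Final answer: 63


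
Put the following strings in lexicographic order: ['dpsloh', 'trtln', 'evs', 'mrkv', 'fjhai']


Compare strings character by character (the first differing letter decides):
  'dpsloh' < 'evs' since 'd' < 'e' at position 1
  'evs' < 'fjhai' since 'e' < 'f' at position 1
  'fjhai' < 'mrkv' since 'f' < 'm' at position 1
  'mrkv' < 'trtln' since 'm' < 't' at position 1
Chaining these comparisons gives the alphabetical order.
Final answer: ['dpsloh', 'evs', 'fjhai', 'mrkv', 'trtln']


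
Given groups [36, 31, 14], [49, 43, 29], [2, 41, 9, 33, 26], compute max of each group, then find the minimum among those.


Find max of each group:
  Group 1: [36, 31, 14] -> max = 36
  Group 2: [49, 43, 29] -> max = 49
  Group 3: [2, 41, 9, 33, 26] -> max = 41
Maxes: [36, 49, 41]
Minimum of maxes = 36
Final answer: 36


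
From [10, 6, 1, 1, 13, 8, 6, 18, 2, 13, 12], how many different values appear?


List all unique values:
Distinct values: [1, 2, 6, 8, 10, 12, 13, 18]
Count = 8
Final answer: 8


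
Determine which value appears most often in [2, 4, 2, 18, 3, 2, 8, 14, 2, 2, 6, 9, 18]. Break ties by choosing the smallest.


Count the frequency of each value:
  2 appears 5 time(s)
  3 appears 1 time(s)
  4 appears 1 time(s)
  6 appears 1 time(s)
  8 appears 1 time(s)
  9 appears 1 time(s)
  14 appears 1 time(s)
  18 appears 2 time(s)
Maximum frequency is 5.
Only 2 reaches that frequency, so it is the mode.
Final answer: 2


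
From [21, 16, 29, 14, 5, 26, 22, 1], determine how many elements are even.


Check each element:
  21 is odd
  16 is even
  29 is odd
  14 is even
  5 is odd
  26 is even
  22 is even
  1 is odd
Evens: [16, 14, 26, 22]
Count of evens = 4
Final answer: 4


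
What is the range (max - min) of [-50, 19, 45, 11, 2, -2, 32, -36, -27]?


Maximum value: 45
Minimum value: -50
Range = 45 - (-50) = 95
Final answer: 95


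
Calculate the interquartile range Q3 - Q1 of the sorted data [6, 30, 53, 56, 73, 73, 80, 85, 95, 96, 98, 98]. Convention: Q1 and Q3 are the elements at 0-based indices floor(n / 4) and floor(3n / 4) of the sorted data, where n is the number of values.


The data has n = 12 elements.
Q1 index = floor(12 / 4) = floor(3) = 3; Q3 index = floor(3 * 12 / 4) = floor(9) = 9
Q1 = element at index 3 = 56
Q3 = element at index 9 = 96
IQR = 96 - 56 = 40
Final answer: 40


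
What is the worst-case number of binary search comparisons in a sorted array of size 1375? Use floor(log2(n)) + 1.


Binary search halves the search space each step.
Maximum comparisons = floor(log2(1375)) + 1
log2(1375) = 10.4252
floor(log2(1375)) = 10, so 10 + 1 = 11
Final answer: 11


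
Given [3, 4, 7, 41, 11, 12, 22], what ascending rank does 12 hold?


Sort ascending: [3, 4, 7, 11, 12, 22, 41]
Find 12 in the sorted list.
12 is at position 5 (1-indexed).
Final answer: 5


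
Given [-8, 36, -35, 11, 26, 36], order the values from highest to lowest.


Original list: [-8, 36, -35, 11, 26, 36]
Repeatedly take the largest remaining element:
  Remaining [-8, 36, -35, 11, 26, 36] -> largest is 36
  Remaining [-8, -35, 11, 26, 36] -> largest is 36
  Remaining [-8, -35, 11, 26] -> largest is 26
  Remaining [-8, -35, 11] -> largest is 11
  Remaining [-8, -35] -> largest is -8
  Remaining [-35] -> largest is -35
Collecting the picks in order gives the descending list.
Final answer: [36, 36, 26, 11, -8, -35]


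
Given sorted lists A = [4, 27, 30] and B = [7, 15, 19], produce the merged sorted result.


List A: [4, 27, 30]
List B: [7, 15, 19]
Repeatedly compare the front elements and take the smaller:
  4 vs 7 -> take 4
  27 vs 7 -> take 7
  27 vs 15 -> take 15
  27 vs 19 -> take 19
  B is exhausted; append the rest of A: [27, 30]
Final answer: [4, 7, 15, 19, 27, 30]


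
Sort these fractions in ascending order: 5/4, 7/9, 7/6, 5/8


Convert to decimal for comparison:
  5/4 = 1.25
  7/9 = 0.7778
  7/6 = 1.1667
  5/8 = 0.625
Decimals in increasing order: 0.625 < 0.7778 < 1.1667 < 1.25
Writing each back as its fraction gives the sorted order.
Final answer: 5/8, 7/9, 7/6, 5/4


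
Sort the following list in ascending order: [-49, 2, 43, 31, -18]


Original list: [-49, 2, 43, 31, -18]
Repeatedly take the smallest remaining element:
  Remaining [-49, 2, 43, 31, -18] -> smallest is -49
  Remaining [2, 43, 31, -18] -> smallest is -18
  Remaining [2, 43, 31] -> smallest is 2
  Remaining [43, 31] -> smallest is 31
  Remaining [43] -> smallest is 43
Collecting the picks in order gives the sorted list.
Final answer: [-49, -18, 2, 31, 43]


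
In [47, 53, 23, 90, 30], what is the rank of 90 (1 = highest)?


Sort descending: [90, 53, 47, 30, 23]
Find 90 in the sorted list.
90 is at position 1.
Final answer: 1


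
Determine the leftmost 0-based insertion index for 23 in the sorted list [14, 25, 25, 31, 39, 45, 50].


List is sorted: [14, 25, 25, 31, 39, 45, 50]
We need the leftmost position where 23 can be inserted, i.e. the first index whose element is >= 23 (or the end of the list if none is).
Binary search with low=0, high=7 (0-based indices):
  low=0, high=7, mid=3: a[3]=31 >= 23, so high = 3
  low=0, high=3, mid=1: a[1]=25 >= 23, so high = 1
  low=0, high=1, mid=0: a[0]=14 < 23, so low = 1
Now low = high = 1, so the insertion index is 1.
Final answer: 1


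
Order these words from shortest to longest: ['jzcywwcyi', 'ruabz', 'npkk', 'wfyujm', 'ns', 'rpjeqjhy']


Compute lengths:
  'jzcywwcyi' has length 9
  'ruabz' has length 5
  'npkk' has length 4
  'wfyujm' has length 6
  'ns' has length 2
  'rpjeqjhy' has length 8
Lengths in increasing order: 2 < 4 < 5 < 6 < 8 < 9
Listing the words in that order gives the answer.
Final answer: ['ns', 'npkk', 'ruabz', 'wfyujm', 'rpjeqjhy', 'jzcywwcyi']


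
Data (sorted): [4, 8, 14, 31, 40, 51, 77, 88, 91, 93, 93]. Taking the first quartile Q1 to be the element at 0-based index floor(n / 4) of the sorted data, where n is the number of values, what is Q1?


The list has n = 11 elements.
Q1 index = floor(11 / 4) = floor(2.75) = 2
Counting from index 0 in the sorted data, the element at index 2 is 14.
Final answer: 14


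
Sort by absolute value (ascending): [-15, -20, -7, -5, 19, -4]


Compute absolute values:
  |-15| = 15
  |-20| = 20
  |-7| = 7
  |-5| = 5
  |19| = 19
  |-4| = 4
Absolute values in increasing order: 4 < 5 < 7 < 15 < 19 < 20
Listing the original numbers in that order gives the answer.
Final answer: [-4, -5, -7, -15, 19, -20]


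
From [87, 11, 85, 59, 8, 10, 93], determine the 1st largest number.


Sort descending: [93, 87, 85, 59, 11, 10, 8]
The 1st element (1-indexed) is at index 0.
Value = 93
Final answer: 93


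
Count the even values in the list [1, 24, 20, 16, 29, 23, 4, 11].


Check each element:
  1 is odd
  24 is even
  20 is even
  16 is even
  29 is odd
  23 is odd
  4 is even
  11 is odd
Evens: [24, 20, 16, 4]
Count of evens = 4
Final answer: 4


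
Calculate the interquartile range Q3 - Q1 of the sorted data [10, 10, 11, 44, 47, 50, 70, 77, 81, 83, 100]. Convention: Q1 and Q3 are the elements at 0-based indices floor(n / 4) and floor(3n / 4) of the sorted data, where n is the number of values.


The data has n = 11 elements.
Q1 index = floor(11 / 4) = floor(2.75) = 2; Q3 index = floor(3 * 11 / 4) = floor(8.25) = 8
Q1 = element at index 2 = 11
Q3 = element at index 8 = 81
IQR = 81 - 11 = 70
Final answer: 70


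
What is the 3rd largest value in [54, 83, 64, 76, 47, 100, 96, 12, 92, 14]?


Sort descending: [100, 96, 92, 83, 76, 64, 54, 47, 14, 12]
The 3rd element (1-indexed) is at index 2.
Value = 92
Final answer: 92


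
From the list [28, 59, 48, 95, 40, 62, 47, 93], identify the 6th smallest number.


Sort ascending: [28, 40, 47, 48, 59, 62, 93, 95]
The 6th element (1-indexed) is at index 5.
Value = 62
Final answer: 62


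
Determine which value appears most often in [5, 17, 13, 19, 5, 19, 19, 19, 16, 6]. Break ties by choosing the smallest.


Count the frequency of each value:
  5 appears 2 time(s)
  6 appears 1 time(s)
  13 appears 1 time(s)
  16 appears 1 time(s)
  17 appears 1 time(s)
  19 appears 4 time(s)
Maximum frequency is 4.
Only 19 reaches that frequency, so it is the mode.
Final answer: 19


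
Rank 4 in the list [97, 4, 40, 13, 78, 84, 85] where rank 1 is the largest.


Sort descending: [97, 85, 84, 78, 40, 13, 4]
Find 4 in the sorted list.
4 is at position 7.
Final answer: 7


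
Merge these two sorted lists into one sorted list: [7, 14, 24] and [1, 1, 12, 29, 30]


List A: [7, 14, 24]
List B: [1, 1, 12, 29, 30]
Repeatedly compare the front elements and take the smaller:
  7 vs 1 -> take 1
  7 vs 1 -> take 1
  7 vs 12 -> take 7
  14 vs 12 -> take 12
  14 vs 29 -> take 14
  24 vs 29 -> take 24
  A is exhausted; append the rest of B: [29, 30]
Final answer: [1, 1, 7, 12, 14, 24, 29, 30]


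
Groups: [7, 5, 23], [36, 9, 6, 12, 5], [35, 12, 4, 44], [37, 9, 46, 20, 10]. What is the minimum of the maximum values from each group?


Find max of each group:
  Group 1: [7, 5, 23] -> max = 23
  Group 2: [36, 9, 6, 12, 5] -> max = 36
  Group 3: [35, 12, 4, 44] -> max = 44
  Group 4: [37, 9, 46, 20, 10] -> max = 46
Maxes: [23, 36, 44, 46]
Minimum of maxes = 23
Final answer: 23


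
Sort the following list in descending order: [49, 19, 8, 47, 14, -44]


Original list: [49, 19, 8, 47, 14, -44]
Repeatedly take the largest remaining element:
  Remaining [49, 19, 8, 47, 14, -44] -> largest is 49
  Remaining [19, 8, 47, 14, -44] -> largest is 47
  Remaining [19, 8, 14, -44] -> largest is 19
  Remaining [8, 14, -44] -> largest is 14
  Remaining [8, -44] -> largest is 8
  Remaining [-44] -> largest is -44
Collecting the picks in order gives the descending list.
Final answer: [49, 47, 19, 14, 8, -44]


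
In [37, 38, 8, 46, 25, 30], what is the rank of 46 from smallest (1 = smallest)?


Sort ascending: [8, 25, 30, 37, 38, 46]
Find 46 in the sorted list.
46 is at position 6 (1-indexed).
Final answer: 6


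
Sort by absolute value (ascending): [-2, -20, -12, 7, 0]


Compute absolute values:
  |-2| = 2
  |-20| = 20
  |-12| = 12
  |7| = 7
  |0| = 0
Absolute values in increasing order: 0 < 2 < 7 < 12 < 20
Listing the original numbers in that order gives the answer.
Final answer: [0, -2, 7, -12, -20]


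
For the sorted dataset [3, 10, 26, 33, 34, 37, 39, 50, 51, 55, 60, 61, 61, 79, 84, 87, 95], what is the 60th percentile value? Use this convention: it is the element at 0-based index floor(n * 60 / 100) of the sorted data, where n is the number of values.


The dataset has n = 17 elements.
Index = floor(17 * 60 / 100) = floor(1020 / 100) = floor(10.2) = 10
Counting from index 0 in the sorted data, the element at index 10 is 60.
Final answer: 60


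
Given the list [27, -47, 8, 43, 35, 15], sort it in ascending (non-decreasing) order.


Original list: [27, -47, 8, 43, 35, 15]
Repeatedly take the smallest remaining element:
  Remaining [27, -47, 8, 43, 35, 15] -> smallest is -47
  Remaining [27, 8, 43, 35, 15] -> smallest is 8
  Remaining [27, 43, 35, 15] -> smallest is 15
  Remaining [27, 43, 35] -> smallest is 27
  Remaining [43, 35] -> smallest is 35
  Remaining [43] -> smallest is 43
Collecting the picks in order gives the sorted list.
Final answer: [-47, 8, 15, 27, 35, 43]


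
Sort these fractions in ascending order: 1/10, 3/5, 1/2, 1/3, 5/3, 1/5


Convert to decimal for comparison:
  1/10 = 0.1
  3/5 = 0.6
  1/2 = 0.5
  1/3 = 0.3333
  5/3 = 1.6667
  1/5 = 0.2
Decimals in increasing order: 0.1 < 0.2 < 0.3333 < 0.5 < 0.6 < 1.6667
Writing each back as its fraction gives the sorted order.
Final answer: 1/10, 1/5, 1/3, 1/2, 3/5, 5/3


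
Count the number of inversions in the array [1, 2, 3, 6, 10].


For each element, count the later elements that are smaller than it:
  1 (index 0): smaller elements after it = [] -> 0
  2 (index 1): smaller elements after it = [] -> 0
  3 (index 2): smaller elements after it = [] -> 0
  6 (index 3): smaller elements after it = [] -> 0
Total inversions = 0 + 0 + 0 + 0 = 0
Final answer: 0


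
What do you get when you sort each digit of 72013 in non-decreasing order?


The number 72013 has digits: 7, 2, 0, 1, 3
Sorted: 0, 1, 2, 3, 7
Joining the sorted digits gives the result.
Final answer: 01237


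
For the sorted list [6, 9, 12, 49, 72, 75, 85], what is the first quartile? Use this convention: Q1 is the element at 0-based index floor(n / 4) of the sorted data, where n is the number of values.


The list has n = 7 elements.
Q1 index = floor(7 / 4) = floor(1.75) = 1
Counting from index 0 in the sorted data, the element at index 1 is 9.
Final answer: 9
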